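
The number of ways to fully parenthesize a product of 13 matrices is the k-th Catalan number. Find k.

12

Bracketing 13 factors into binary products is counted by C_{13−1} = C_12.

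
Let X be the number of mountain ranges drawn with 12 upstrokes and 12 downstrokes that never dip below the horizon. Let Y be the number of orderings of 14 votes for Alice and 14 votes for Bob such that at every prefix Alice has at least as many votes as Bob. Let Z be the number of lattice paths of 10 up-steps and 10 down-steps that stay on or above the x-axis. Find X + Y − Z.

Paths of 12 up- and 12 down-steps that never dip below the axis are Dyck paths; their count is C_12. So X = C_12 = 208012.
Ballot sequences with n votes each where one side never trails are Dyck words, counted by C_n; here n = 14. So Y = C_14 = 2674440.
A Dyck path with 10 up-steps and 10 down-steps has semilength 10, so there are C_10 of them. So Z = C_10 = 16796.
X + Y − Z = 208012 + 2674440 − 16796 = 2865656.

2865656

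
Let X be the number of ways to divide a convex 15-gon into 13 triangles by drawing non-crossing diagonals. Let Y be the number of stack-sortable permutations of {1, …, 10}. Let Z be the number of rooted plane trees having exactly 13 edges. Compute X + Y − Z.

A convex 15-gon is triangulated into 13 triangles, and the number of such triangulations is the Catalan number C_{15−2} = C_13. So X = C_13 = 742900.
Stack-sortable permutations are exactly the 231-avoiding ones, counted by C_n; here n = 10. So Y = C_10 = 16796.
A rooted plane tree with 13 edges has 14 nodes, and the count is C_13. So Z = C_13 = 742900.
X + Y − Z = 742900 + 16796 − 742900 = 16796.

16796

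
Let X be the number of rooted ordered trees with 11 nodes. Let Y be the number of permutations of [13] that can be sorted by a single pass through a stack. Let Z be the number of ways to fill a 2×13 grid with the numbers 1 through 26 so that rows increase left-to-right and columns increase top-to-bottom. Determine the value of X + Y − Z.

16796

A rooted plane tree on 11 nodes has 10 edges, and such trees are counted by C_10. So X = C_10 = 16796.
By Knuth's characterisation, the stack-sortable permutations of length 13 are the 231-avoiders, numbering C_13. So Y = C_13 = 742900.
By the hook-length formula (or a Dyck-path bijection), SYT of shape 2×13 number C_13. So Z = C_13 = 742900.
X + Y − Z = 16796 + 742900 − 742900 = 16796.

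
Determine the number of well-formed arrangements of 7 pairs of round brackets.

With 7 pairs the number of balanced bracket strings is the Catalan number C_7.
C_7 = C_6 · 2(2·6+1)/(6+2) = 132 · 26/8 = 429.

429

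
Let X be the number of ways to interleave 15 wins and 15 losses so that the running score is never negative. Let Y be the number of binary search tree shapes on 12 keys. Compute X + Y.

9902857

Reading a vote for the leader as '(' and for the other as ')' turns such a sequence into a balanced string of 15 pairs, so the count is C_15. So X = C_15 = 9694845.
Binary trees (left/right distinguished) on n nodes are counted by C_n; here n = 12. So Y = C_12 = 208012.
X + Y = 9694845 + 208012 = 9902857.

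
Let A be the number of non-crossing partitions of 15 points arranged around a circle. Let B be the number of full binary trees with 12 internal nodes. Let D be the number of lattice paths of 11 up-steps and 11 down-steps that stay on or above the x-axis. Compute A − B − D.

Non-crossing partitions of an n-element set are counted by C_n; here n = 15. So A = C_15 = 9694845.
Full binary trees with n internal nodes are counted by C_n; here n = 12. So B = C_12 = 208012.
Paths of 11 up- and 11 down-steps that never dip below the axis are Dyck paths; their count is C_11. So D = C_11 = 58786.
A − B − D = 9694845 − 208012 − 58786 = 9428047.

9428047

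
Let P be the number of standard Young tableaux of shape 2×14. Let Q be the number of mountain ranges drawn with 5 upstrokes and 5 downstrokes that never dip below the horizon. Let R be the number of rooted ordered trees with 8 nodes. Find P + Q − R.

2674053

By the hook-length formula (or a Dyck-path bijection), SYT of shape 2×14 number C_14. So P = C_14 = 2674440.
Dyck paths of semilength n (length 2n) are counted by C_n; here n = 5. So Q = C_5 = 42.
Rooted ordered (plane) trees on m nodes have m−1 edges and are counted by C_{m−1}; m = 8 gives C_7. So R = C_7 = 429.
P + Q − R = 2674440 + 42 − 429 = 2674053.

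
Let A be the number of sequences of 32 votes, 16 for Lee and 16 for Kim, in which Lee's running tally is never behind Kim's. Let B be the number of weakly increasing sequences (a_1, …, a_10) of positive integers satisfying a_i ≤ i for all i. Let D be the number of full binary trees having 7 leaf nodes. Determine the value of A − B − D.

Reading a vote for the leader as '(' and for the other as ')' turns such a sequence into a balanced string of 16 pairs, so the count is C_16. So A = C_16 = 35357670.
Such sub-staircase sequences of length n are counted by C_n; here n = 10. So B = C_10 = 16796.
Full binary trees with 7 leaves have 7−1 = 6 internal nodes, so there are C_6 of them. So D = C_6 = 132.
A − B − D = 35357670 − 16796 − 132 = 35340742.

35340742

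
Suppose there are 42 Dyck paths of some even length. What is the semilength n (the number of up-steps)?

5

Dyck paths of semilength n are counted by C_n; 42 = C_5.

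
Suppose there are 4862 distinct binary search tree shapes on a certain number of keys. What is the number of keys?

Binary search tree shapes on n keys are counted by C_n; 4862 = C_9.

9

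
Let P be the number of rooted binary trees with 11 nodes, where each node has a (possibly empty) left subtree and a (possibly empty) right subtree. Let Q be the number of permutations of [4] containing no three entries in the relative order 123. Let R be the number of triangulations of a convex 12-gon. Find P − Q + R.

There are C_n binary search tree shapes on n keys; with n = 11 that is C_11. So P = C_11 = 58786.
Permutations of [n] avoiding any single length-3 pattern are counted by C_n; here n = 4. So Q = C_4 = 14.
Triangulations of a convex m-gon are counted by C_{m−2}; with m = 12 this is C_10. So R = C_10 = 16796.
P − Q + R = 58786 − 14 + 16796 = 75568.

75568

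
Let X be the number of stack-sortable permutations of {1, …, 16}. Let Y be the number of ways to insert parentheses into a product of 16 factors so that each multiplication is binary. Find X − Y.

25662825

Stack-sortable permutations are exactly the 231-avoiding ones, counted by C_n; here n = 16. So X = C_16 = 35357670.
Bracketing 16 factors into binary products is counted by C_{16−1} = C_15. So Y = C_15 = 9694845.
X − Y = 35357670 − 9694845 = 25662825.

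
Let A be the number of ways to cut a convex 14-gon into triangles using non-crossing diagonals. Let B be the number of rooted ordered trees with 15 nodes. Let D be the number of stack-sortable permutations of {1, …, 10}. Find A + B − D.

Triangulations of a convex m-gon are counted by C_{m−2}; with m = 14 this is C_12. So A = C_12 = 208012.
Rooted ordered (plane) trees on m nodes have m−1 edges and are counted by C_{m−1}; m = 15 gives C_14. So B = C_14 = 2674440.
Stack-sortable permutations are exactly the 231-avoiding ones, counted by C_n; here n = 10. So D = C_10 = 16796.
A + B − D = 208012 + 2674440 − 16796 = 2865656.

2865656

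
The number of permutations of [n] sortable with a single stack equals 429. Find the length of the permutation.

7

Stack-sortable permutations of [n] are counted by C_n; 429 = C_7.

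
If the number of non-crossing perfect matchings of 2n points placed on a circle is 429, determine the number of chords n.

Non-crossing pairings of 2n points on a circle are counted by C_n; 429 = C_7.

7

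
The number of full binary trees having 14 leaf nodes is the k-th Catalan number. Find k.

13

A full binary tree with L leaves has L−1 internal nodes and is counted by C_{L−1}; L = 14 gives C_13.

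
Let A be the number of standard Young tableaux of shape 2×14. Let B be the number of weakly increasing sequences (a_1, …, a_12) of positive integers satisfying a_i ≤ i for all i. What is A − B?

Standard Young tableaux of shape 2×n are counted by C_n; here n = 14. So A = C_14 = 2674440.
Such sub-staircase sequences of length n are counted by C_n; here n = 12. So B = C_12 = 208012.
A − B = 2674440 − 208012 = 2466428.

2466428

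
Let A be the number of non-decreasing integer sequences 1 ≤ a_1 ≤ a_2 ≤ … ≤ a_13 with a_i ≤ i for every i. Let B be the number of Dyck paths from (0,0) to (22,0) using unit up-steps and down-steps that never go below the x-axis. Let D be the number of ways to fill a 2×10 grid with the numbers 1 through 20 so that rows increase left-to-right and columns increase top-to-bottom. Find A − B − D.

667318

Weakly increasing sequences with a_i ≤ i biject with Dyck paths of semilength 13, so there are C_13. So A = C_13 = 742900.
A Dyck path with 11 up-steps and 11 down-steps has semilength 11, so there are C_11 of them. So B = C_11 = 58786.
Standard Young tableaux of shape 2×n are counted by C_n; here n = 10. So D = C_10 = 16796.
A − B − D = 742900 − 58786 − 16796 = 667318.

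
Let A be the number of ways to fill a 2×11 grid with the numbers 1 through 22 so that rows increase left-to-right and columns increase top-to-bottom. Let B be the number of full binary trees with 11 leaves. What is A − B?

41990

Standard Young tableaux of shape 2×n are counted by C_n; here n = 11. So A = C_11 = 58786.
Full binary trees with 11 leaves have 11−1 = 10 internal nodes, so there are C_10 of them. So B = C_10 = 16796.
A − B = 58786 − 16796 = 41990.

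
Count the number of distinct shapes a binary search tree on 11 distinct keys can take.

58786

Binary trees (left/right distinguished) on n nodes are counted by C_n; here n = 11.
C_11 = C_10 · 2(2·10+1)/(10+2) = 16796 · 42/12 = 58786.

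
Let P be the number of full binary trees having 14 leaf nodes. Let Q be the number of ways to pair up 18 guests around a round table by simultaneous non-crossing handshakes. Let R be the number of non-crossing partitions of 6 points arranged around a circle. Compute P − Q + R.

738170

Full binary trees with 14 leaves have 14−1 = 13 internal nodes, so there are C_13 of them. So P = C_13 = 742900.
Non-crossing handshake pairings of 2n people are counted by C_n; 18 people gives n = 9. So Q = C_9 = 4862.
The non-crossing partitions of [6] form a lattice of size C_6. So R = C_6 = 132.
P − Q + R = 742900 − 4862 + 132 = 738170.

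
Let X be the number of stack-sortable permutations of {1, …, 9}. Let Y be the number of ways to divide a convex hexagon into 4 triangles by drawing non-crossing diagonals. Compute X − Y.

4848

By Knuth's characterisation, the stack-sortable permutations of length 9 are the 231-avoiders, numbering C_9. So X = C_9 = 4862.
Triangulations of a convex m-gon are counted by C_{m−2}; with m = 6 this is C_4. So Y = C_4 = 14.
X − Y = 4862 − 14 = 4848.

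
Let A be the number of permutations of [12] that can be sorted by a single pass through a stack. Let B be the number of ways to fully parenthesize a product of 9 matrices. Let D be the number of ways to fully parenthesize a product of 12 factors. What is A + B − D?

By Knuth's characterisation, the stack-sortable permutations of length 12 are the 231-avoiders, numbering C_12. So A = C_12 = 208012.
Ways to associate a product of 9 factors correspond to binary trees on 9 leaves, so the count is C_8. So B = C_8 = 1430.
Parenthesizations of m factors correspond to full binary trees with m leaves, counted by C_{m−1}; m = 12 gives C_11. So D = C_11 = 58786.
A + B − D = 208012 + 1430 − 58786 = 150656.

150656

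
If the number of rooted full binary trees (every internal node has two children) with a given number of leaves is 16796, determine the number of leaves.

11

Full binary trees with L leaves are counted by C_{L−1}, and C_10 = 16796.
So the index is 10, and the number of leaves is 10 + 1 = 11.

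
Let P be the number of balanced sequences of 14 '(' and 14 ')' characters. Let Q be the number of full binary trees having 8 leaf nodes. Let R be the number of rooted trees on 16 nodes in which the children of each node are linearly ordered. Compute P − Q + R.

Balanced strings of n pairs of brackets are counted by C_n; here n = 14. So P = C_14 = 2674440.
Full binary trees with 8 leaves have 8−1 = 7 internal nodes, so there are C_7 of them. So Q = C_7 = 429.
A rooted plane tree on 16 nodes has 15 edges, and such trees are counted by C_15. So R = C_15 = 9694845.
P − Q + R = 2674440 − 429 + 9694845 = 12368856.

12368856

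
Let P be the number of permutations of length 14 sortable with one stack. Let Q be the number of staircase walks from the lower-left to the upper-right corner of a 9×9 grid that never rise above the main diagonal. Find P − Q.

Stack-sortable permutations are exactly the 231-avoiding ones, counted by C_n; here n = 14. So P = C_14 = 2674440.
Monotone paths in an n×n grid that stay weakly below the diagonal are counted by C_n; here n = 9. So Q = C_9 = 4862.
P − Q = 2674440 − 4862 = 2669578.

2669578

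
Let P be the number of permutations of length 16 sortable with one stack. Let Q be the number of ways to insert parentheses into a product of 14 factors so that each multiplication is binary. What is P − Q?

34614770

Stack-sortable permutations are exactly the 231-avoiding ones, counted by C_n; here n = 16. So P = C_16 = 35357670.
Parenthesizations of m factors correspond to full binary trees with m leaves, counted by C_{m−1}; m = 14 gives C_13. So Q = C_13 = 742900.
P − Q = 35357670 − 742900 = 34614770.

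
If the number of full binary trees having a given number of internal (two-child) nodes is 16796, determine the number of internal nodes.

Full binary trees with n internal nodes are counted by C_n. The Catalan number equal to 16796 is C_10.

10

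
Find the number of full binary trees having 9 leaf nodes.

1430

A full binary tree with L leaves has L−1 internal nodes and is counted by C_{L−1}; L = 9 gives C_8.
C_8 = C(16,8)/9 = 12870/9 = 1430.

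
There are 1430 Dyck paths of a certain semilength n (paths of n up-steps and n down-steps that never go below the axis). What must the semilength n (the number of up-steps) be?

8

Dyck paths of semilength n are counted by C_n, and C_8 = 1430.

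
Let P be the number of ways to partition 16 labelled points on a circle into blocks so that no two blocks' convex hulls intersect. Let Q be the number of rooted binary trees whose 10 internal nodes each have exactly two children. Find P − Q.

The non-crossing partitions of [16] form a lattice of size C_16. So P = C_16 = 35357670.
The number of full binary trees on 10 internal nodes is the Catalan number C_10. So Q = C_10 = 16796.
P − Q = 35357670 − 16796 = 35340874.

35340874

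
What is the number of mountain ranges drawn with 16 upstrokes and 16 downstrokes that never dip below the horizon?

35357670

Dyck paths of semilength n (length 2n) are counted by C_n; here n = 16.
C_16 = C(32,16)/17 = 601080390/17 = 35357670.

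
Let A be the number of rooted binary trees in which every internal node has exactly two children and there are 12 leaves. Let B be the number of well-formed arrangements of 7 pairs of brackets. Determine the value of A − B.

58357

A full binary tree with L leaves has L−1 internal nodes and is counted by C_{L−1}; L = 12 gives C_11. So A = C_11 = 58786.
With 7 pairs the number of balanced bracket strings is the Catalan number C_7. So B = C_7 = 429.
A − B = 58786 − 429 = 58357.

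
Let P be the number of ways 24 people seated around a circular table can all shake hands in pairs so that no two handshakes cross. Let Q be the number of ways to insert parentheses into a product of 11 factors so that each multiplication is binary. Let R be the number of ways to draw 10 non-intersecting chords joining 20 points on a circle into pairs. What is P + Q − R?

Non-crossing handshake pairings of 2n people are counted by C_n; 24 people gives n = 12. So P = C_12 = 208012.
Parenthesizations of m factors correspond to full binary trees with m leaves, counted by C_{m−1}; m = 11 gives C_10. So Q = C_10 = 16796.
Non-crossing perfect matchings of 2n points on a circle are counted by C_n; with 20 points, n = 10. So R = C_10 = 16796.
P + Q − R = 208012 + 16796 − 16796 = 208012.

208012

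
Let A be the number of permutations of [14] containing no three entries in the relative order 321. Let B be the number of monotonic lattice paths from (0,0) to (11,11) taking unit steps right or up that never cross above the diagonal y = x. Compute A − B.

2615654

Permutations of [n] avoiding any single length-3 pattern are counted by C_n; here n = 14. So A = C_14 = 2674440.
Monotone paths in an n×n grid that stay weakly below the diagonal are counted by C_n; here n = 11. So B = C_11 = 58786.
A − B = 2674440 − 58786 = 2615654.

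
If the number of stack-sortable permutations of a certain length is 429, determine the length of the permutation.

7

Stack-sortable permutations of [n] are counted by C_n. Since C_7 = 429, the index is 7.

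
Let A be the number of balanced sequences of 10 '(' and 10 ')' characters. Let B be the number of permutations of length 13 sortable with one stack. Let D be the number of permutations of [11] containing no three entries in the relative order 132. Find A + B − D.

Balanced strings of n pairs of brackets are counted by C_n; here n = 10. So A = C_10 = 16796.
By Knuth's characterisation, the stack-sortable permutations of length 13 are the 231-avoiders, numbering C_13. So B = C_13 = 742900.
For any fixed pattern of length 3, the pattern-avoiding permutations of [11] number C_11. So D = C_11 = 58786.
A + B − D = 16796 + 742900 − 58786 = 700910.

700910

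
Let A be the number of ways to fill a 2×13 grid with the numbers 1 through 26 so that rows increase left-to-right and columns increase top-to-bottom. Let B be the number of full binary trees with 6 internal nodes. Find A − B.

By the hook-length formula (or a Dyck-path bijection), SYT of shape 2×13 number C_13. So A = C_13 = 742900.
Full binary trees with n internal nodes are counted by C_n; here n = 6. So B = C_6 = 132.
A − B = 742900 − 132 = 742768.

742768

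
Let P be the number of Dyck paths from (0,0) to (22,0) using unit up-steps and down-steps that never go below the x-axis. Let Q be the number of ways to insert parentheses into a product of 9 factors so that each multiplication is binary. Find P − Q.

57356

A Dyck path with 11 up-steps and 11 down-steps has semilength 11, so there are C_11 of them. So P = C_11 = 58786.
Bracketing 9 factors into binary products is counted by C_{9−1} = C_8. So Q = C_8 = 1430.
P − Q = 58786 − 1430 = 57356.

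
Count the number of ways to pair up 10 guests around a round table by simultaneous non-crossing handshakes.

42

Non-crossing handshake pairings of 2n people are counted by C_n; 10 people gives n = 5.
C_5 = C_4 · 2(2·4+1)/(4+2) = 14 · 18/6 = 42.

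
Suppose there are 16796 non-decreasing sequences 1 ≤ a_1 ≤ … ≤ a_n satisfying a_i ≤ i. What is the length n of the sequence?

Such sub-staircase sequences of length n are counted by C_n; 16796 = C_10.

10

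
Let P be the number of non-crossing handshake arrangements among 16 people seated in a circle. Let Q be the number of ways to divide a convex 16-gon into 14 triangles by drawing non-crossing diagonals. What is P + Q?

With 16 = 2·8 people, non-crossing handshake pairings are non-crossing perfect matchings on a circle, counted by C_8. So P = C_8 = 1430.
Triangulations of a convex m-gon are counted by C_{m−2}; with m = 16 this is C_14. So Q = C_14 = 2674440.
P + Q = 1430 + 2674440 = 2675870.

2675870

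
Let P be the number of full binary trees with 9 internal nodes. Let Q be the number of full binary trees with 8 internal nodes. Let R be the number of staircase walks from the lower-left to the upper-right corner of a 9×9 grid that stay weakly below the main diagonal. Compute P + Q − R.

1430

Full binary trees with n internal nodes are counted by C_n; here n = 9. So P = C_9 = 4862.
Full binary trees with n internal nodes are counted by C_n; here n = 8. So Q = C_8 = 1430.
Sub-diagonal monotone paths from (0,0) to (9,9) biject with Dyck paths of semilength 9, giving C_9. So R = C_9 = 4862.
P + Q − R = 4862 + 1430 − 4862 = 1430.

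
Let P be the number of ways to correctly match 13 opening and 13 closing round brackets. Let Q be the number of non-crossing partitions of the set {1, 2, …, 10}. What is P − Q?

726104

With 13 pairs the number of balanced bracket strings is the Catalan number C_13. So P = C_13 = 742900.
Non-crossing partitions of an n-element set are counted by C_n; here n = 10. So Q = C_10 = 16796.
P − Q = 742900 − 16796 = 726104.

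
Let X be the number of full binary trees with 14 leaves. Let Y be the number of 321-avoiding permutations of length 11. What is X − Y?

Full binary trees with 14 leaves have 14−1 = 13 internal nodes, so there are C_13 of them. So X = C_13 = 742900.
For any fixed pattern of length 3, the pattern-avoiding permutations of [11] number C_11. So Y = C_11 = 58786.
X − Y = 742900 − 58786 = 684114.

684114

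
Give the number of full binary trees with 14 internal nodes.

2674440

Full binary trees with n internal nodes are counted by C_n; here n = 14.
C_14 = C(28,14)/15 = 40116600/15 = 2674440.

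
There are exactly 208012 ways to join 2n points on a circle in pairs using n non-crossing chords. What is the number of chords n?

12

Non-crossing pairings of 2n points on a circle are counted by C_n. The Catalan number equal to 208012 is C_12.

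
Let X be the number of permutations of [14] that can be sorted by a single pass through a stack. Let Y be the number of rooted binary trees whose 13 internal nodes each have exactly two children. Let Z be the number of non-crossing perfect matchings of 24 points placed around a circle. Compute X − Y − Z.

Stack-sortable permutations are exactly the 231-avoiding ones, counted by C_n; here n = 14. So X = C_14 = 2674440.
Full binary trees with n internal nodes are counted by C_n; here n = 13. So Y = C_13 = 742900.
Pairing 24 circle points by 12 non-crossing chords gives C_12 matchings. So Z = C_12 = 208012.
X − Y − Z = 2674440 − 742900 − 208012 = 1723528.

1723528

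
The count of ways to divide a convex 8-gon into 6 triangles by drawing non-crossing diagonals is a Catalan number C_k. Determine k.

The number of triangulations of an 8-gon is the Catalan number C_6 (index = sides − 2).

6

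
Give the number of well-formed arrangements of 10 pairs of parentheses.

16796

With 10 pairs the number of balanced bracket strings is the Catalan number C_10.
C_10 = 16796.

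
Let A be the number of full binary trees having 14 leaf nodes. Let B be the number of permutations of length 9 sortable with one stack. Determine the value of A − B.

Full binary trees with 14 leaves have 14−1 = 13 internal nodes, so there are C_13 of them. So A = C_13 = 742900.
Stack-sortable permutations are exactly the 231-avoiding ones, counted by C_n; here n = 9. So B = C_9 = 4862.
A − B = 742900 − 4862 = 738038.

738038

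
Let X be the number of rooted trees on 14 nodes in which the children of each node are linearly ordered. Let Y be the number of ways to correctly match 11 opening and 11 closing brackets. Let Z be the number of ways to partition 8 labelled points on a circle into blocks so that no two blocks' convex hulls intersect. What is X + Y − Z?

A rooted plane tree on 14 nodes has 13 edges, and such trees are counted by C_13. So X = C_13 = 742900.
Balanced strings of n pairs of brackets are counted by C_n; here n = 11. So Y = C_11 = 58786.
The non-crossing partitions of [8] form a lattice of size C_8. So Z = C_8 = 1430.
X + Y − Z = 742900 + 58786 − 1430 = 800256.

800256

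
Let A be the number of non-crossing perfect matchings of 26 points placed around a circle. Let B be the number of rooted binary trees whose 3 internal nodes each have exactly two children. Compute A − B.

742895

Pairing 26 circle points by 13 non-crossing chords gives C_13 matchings. So A = C_13 = 742900.
The number of full binary trees on 3 internal nodes is the Catalan number C_3. So B = C_3 = 5.
A − B = 742900 − 5 = 742895.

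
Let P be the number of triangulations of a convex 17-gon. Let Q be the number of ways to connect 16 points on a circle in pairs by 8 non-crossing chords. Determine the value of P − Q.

A convex 17-gon is triangulated into 15 triangles, and the number of such triangulations is the Catalan number C_{17−2} = C_15. So P = C_15 = 9694845.
Non-crossing perfect matchings of 2n points on a circle are counted by C_n; with 16 points, n = 8. So Q = C_8 = 1430.
P − Q = 9694845 − 1430 = 9693415.

9693415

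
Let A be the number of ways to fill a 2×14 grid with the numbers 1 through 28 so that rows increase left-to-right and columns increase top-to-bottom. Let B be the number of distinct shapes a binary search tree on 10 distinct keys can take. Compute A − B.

Standard Young tableaux of shape 2×n are counted by C_n; here n = 14. So A = C_14 = 2674440.
There are C_n binary search tree shapes on n keys; with n = 10 that is C_10. So B = C_10 = 16796.
A − B = 2674440 − 16796 = 2657644.

2657644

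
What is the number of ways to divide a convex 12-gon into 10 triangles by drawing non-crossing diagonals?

The number of triangulations of a 12-gon is the Catalan number C_10 (index = sides − 2).
C_10 = 16796.

16796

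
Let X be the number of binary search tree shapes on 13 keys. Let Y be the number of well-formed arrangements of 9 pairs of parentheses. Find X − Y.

Rooted binary trees with 13 nodes (each child slot possibly empty) number C_13. So X = C_13 = 742900.
Balanced strings of n pairs of brackets are counted by C_n; here n = 9. So Y = C_9 = 4862.
X − Y = 742900 − 4862 = 738038.

738038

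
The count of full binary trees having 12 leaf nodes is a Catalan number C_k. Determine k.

A full binary tree with L leaves has L−1 internal nodes and is counted by C_{L−1}; L = 12 gives C_11.

11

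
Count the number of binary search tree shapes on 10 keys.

Rooted binary trees with 10 nodes (each child slot possibly empty) number C_10.
C_10 = C(20,10)/11 = 184756/11 = 16796.

16796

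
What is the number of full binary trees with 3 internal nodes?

5

Full binary trees with n internal nodes are counted by C_n; here n = 3.
C_3 = C(6,3)/4 = 20/4 = 5.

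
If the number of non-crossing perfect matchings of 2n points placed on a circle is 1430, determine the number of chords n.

8

Non-crossing pairings of 2n points on a circle are counted by C_n. The Catalan number equal to 1430 is C_8.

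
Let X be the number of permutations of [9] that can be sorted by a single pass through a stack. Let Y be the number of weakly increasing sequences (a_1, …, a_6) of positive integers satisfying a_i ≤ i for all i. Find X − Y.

4730

Stack-sortable permutations are exactly the 231-avoiding ones, counted by C_n; here n = 9. So X = C_9 = 4862.
Weakly increasing sequences with a_i ≤ i biject with Dyck paths of semilength 6, so there are C_6. So Y = C_6 = 132.
X − Y = 4862 − 132 = 4730.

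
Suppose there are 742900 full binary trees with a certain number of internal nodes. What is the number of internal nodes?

13

Full binary trees with n internal nodes are counted by C_n; 742900 = C_13.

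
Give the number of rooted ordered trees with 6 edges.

A rooted plane tree with 6 edges has 7 nodes, and the count is C_6.
C_6 = C_5 · 2(2·5+1)/(5+2) = 42 · 22/7 = 132.

132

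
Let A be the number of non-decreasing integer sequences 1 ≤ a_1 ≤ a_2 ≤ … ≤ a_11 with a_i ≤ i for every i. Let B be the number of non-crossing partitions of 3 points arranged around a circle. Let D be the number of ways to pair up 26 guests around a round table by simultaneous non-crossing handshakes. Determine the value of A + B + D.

801691

Such sub-staircase sequences of length n are counted by C_n; here n = 11. So A = C_11 = 58786.
The non-crossing partitions of [3] form a lattice of size C_3. So B = C_3 = 5.
Non-crossing handshake pairings of 2n people are counted by C_n; 26 people gives n = 13. So D = C_13 = 742900.
A + B + D = 58786 + 5 + 742900 = 801691.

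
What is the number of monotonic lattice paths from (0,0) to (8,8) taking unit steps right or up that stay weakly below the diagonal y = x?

1430

Sub-diagonal monotone paths from (0,0) to (8,8) biject with Dyck paths of semilength 8, giving C_8.
C_8 = 1430.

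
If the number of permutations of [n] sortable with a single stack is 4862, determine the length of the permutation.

Stack-sortable permutations of [n] are counted by C_n, and C_9 = 4862.

9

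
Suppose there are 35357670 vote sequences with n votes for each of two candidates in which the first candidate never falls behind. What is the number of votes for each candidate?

Such ballot sequences with n votes each are counted by C_n. The Catalan number equal to 35357670 is C_16.

16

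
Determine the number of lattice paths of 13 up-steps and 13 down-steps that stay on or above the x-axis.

Dyck paths of semilength n (length 2n) are counted by C_n; here n = 13.
C_13 = C(26,13)/14 = 10400600/14 = 742900.

742900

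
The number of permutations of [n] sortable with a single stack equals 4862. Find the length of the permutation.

9

Stack-sortable permutations of [n] are counted by C_n, and C_9 = 4862.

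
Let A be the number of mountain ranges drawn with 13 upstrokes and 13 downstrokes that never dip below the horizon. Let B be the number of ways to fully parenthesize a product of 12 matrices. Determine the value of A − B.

684114

A Dyck path with 13 up-steps and 13 down-steps has semilength 13, so there are C_13 of them. So A = C_13 = 742900.
Bracketing 12 factors into binary products is counted by C_{12−1} = C_11. So B = C_11 = 58786.
A − B = 742900 − 58786 = 684114.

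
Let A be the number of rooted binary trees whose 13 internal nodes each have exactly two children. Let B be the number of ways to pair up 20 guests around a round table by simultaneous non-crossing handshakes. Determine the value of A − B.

726104

Full binary trees with n internal nodes are counted by C_n; here n = 13. So A = C_13 = 742900.
With 20 = 2·10 people, non-crossing handshake pairings are non-crossing perfect matchings on a circle, counted by C_10. So B = C_10 = 16796.
A − B = 742900 − 16796 = 726104.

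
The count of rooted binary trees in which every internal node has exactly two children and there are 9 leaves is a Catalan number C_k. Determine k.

Full binary trees with 9 leaves have 9−1 = 8 internal nodes, so there are C_8 of them.

8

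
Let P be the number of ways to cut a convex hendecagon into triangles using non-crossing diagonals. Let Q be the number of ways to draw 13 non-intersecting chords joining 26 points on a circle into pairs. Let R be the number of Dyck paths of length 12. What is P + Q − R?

747630

Triangulations of a convex m-gon are counted by C_{m−2}; with m = 11 this is C_9. So P = C_9 = 4862.
Non-crossing perfect matchings of 2n points on a circle are counted by C_n; with 26 points, n = 13. So Q = C_13 = 742900.
Paths of 6 up- and 6 down-steps that never dip below the axis are Dyck paths; their count is C_6. So R = C_6 = 132.
P + Q − R = 4862 + 742900 − 132 = 747630.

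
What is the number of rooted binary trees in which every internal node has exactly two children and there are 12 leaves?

Full binary trees with 12 leaves have 12−1 = 11 internal nodes, so there are C_11 of them.
C_11 = C(22,11)/12 = 705432/12 = 58786.

58786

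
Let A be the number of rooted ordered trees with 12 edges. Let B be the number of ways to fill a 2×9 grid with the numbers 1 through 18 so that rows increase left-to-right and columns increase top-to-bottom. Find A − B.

Rooted ordered trees with n edges are counted by C_n; here n = 12. So A = C_12 = 208012.
Standard Young tableaux of shape 2×n are counted by C_n; here n = 9. So B = C_9 = 4862.
A − B = 208012 − 4862 = 203150.

203150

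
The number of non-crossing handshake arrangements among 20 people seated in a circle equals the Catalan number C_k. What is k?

Non-crossing handshake pairings of 2n people are counted by C_n; 20 people gives n = 10.

10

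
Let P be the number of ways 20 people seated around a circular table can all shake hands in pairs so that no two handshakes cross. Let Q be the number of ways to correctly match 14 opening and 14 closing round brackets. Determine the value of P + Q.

With 20 = 2·10 people, non-crossing handshake pairings are non-crossing perfect matchings on a circle, counted by C_10. So P = C_10 = 16796.
A balanced arrangement of 14 bracket pairs is a Dyck word of semilength 14, so the count is C_14. So Q = C_14 = 2674440.
P + Q = 16796 + 2674440 = 2691236.

2691236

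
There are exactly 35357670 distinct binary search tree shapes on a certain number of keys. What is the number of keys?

16

Binary search tree shapes on n keys are counted by C_n, and C_16 = 35357670.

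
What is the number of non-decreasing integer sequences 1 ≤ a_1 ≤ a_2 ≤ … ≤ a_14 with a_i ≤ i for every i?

Such sub-staircase sequences of length n are counted by C_n; here n = 14.
C_14 = C_13 · 2(2·13+1)/(13+2) = 742900 · 54/15 = 2674440.

2674440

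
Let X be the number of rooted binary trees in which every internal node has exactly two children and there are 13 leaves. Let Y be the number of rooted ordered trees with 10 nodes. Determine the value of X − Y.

A full binary tree with L leaves has L−1 internal nodes and is counted by C_{L−1}; L = 13 gives C_12. So X = C_12 = 208012.
A rooted plane tree on 10 nodes has 9 edges, and such trees are counted by C_9. So Y = C_9 = 4862.
X − Y = 208012 − 4862 = 203150.

203150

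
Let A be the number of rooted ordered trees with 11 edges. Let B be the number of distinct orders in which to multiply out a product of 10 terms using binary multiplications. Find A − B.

53924

A rooted plane tree with 11 edges has 12 nodes, and the count is C_11. So A = C_11 = 58786.
Ways to associate a product of 10 factors correspond to binary trees on 10 leaves, so the count is C_9. So B = C_9 = 4862.
A − B = 58786 − 4862 = 53924.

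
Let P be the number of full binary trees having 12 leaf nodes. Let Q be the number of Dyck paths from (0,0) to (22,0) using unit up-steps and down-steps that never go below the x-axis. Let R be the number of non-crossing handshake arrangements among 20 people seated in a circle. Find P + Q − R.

100776

A full binary tree with L leaves has L−1 internal nodes and is counted by C_{L−1}; L = 12 gives C_11. So P = C_11 = 58786.
Paths of 11 up- and 11 down-steps that never dip below the axis are Dyck paths; their count is C_11. So Q = C_11 = 58786.
Non-crossing handshake pairings of 2n people are counted by C_n; 20 people gives n = 10. So R = C_10 = 16796.
P + Q − R = 58786 + 58786 − 16796 = 100776.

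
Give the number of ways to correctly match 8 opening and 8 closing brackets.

A balanced arrangement of 8 bracket pairs is a Dyck word of semilength 8, so the count is C_8.
C_8 = C_7 · 2(2·7+1)/(7+2) = 429 · 30/9 = 1430.

1430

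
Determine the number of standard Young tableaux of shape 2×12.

By the hook-length formula (or a Dyck-path bijection), SYT of shape 2×12 number C_12.
C_12 = C(24,12)/13 = 2704156/13 = 208012.

208012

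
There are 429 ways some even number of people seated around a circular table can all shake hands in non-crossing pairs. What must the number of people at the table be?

Non-crossing handshake pairings of 2n people are counted by C_n, and C_7 = 429.
So n = 7, and there are 2n = 14 people.

14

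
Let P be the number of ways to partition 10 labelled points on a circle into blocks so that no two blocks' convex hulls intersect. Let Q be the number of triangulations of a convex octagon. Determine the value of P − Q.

16664

Non-crossing partitions of an n-element set are counted by C_n; here n = 10. So P = C_10 = 16796.
Triangulations of a convex m-gon are counted by C_{m−2}; with m = 8 this is C_6. So Q = C_6 = 132.
P − Q = 16796 − 132 = 16664.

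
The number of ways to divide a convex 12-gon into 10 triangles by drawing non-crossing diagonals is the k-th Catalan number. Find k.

A convex 12-gon is triangulated into 10 triangles, and the number of such triangulations is the Catalan number C_{12−2} = C_10.

10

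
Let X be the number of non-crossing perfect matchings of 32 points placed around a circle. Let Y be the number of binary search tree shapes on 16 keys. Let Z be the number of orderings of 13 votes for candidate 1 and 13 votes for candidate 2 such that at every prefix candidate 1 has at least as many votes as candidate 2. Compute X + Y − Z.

69972440

Non-crossing perfect matchings of 2n points on a circle are counted by C_n; with 32 points, n = 16. So X = C_16 = 35357670.
There are C_n binary search tree shapes on n keys; with n = 16 that is C_16. So Y = C_16 = 35357670.
Ballot sequences with n votes each where one side never trails are Dyck words, counted by C_n; here n = 13. So Z = C_13 = 742900.
X + Y − Z = 35357670 + 35357670 − 742900 = 69972440.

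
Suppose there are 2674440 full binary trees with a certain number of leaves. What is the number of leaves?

15

Full binary trees with L leaves are counted by C_{L−1}, and C_14 = 2674440.
So the index is 14, and the number of leaves is 14 + 1 = 15.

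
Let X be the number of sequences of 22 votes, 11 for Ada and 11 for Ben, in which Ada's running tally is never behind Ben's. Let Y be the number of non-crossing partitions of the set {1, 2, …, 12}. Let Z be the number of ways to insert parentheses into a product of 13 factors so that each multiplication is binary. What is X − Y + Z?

Ballot sequences with n votes each where one side never trails are Dyck words, counted by C_n; here n = 11. So X = C_11 = 58786.
The non-crossing partitions of [12] form a lattice of size C_12. So Y = C_12 = 208012.
Bracketing 13 factors into binary products is counted by C_{13−1} = C_12. So Z = C_12 = 208012.
X − Y + Z = 58786 − 208012 + 208012 = 58786.

58786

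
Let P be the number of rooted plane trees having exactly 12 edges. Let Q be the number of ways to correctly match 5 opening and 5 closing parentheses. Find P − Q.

207970

A rooted plane tree with 12 edges has 13 nodes, and the count is C_12. So P = C_12 = 208012.
With 5 pairs the number of balanced bracket strings is the Catalan number C_5. So Q = C_5 = 42.
P − Q = 208012 − 42 = 207970.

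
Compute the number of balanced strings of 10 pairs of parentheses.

16796

Balanced strings of n pairs of brackets are counted by C_n; here n = 10.
C_10 = C(20,10)/11 = 184756/11 = 16796.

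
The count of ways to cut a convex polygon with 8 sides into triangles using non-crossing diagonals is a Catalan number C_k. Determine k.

6

A convex 8-gon is triangulated into 6 triangles, and the number of such triangulations is the Catalan number C_{8−2} = C_6.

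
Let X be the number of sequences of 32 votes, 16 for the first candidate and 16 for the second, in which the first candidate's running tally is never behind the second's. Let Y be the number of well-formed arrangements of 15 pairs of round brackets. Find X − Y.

Reading a vote for the leader as '(' and for the other as ')' turns such a sequence into a balanced string of 16 pairs, so the count is C_16. So X = C_16 = 35357670.
With 15 pairs the number of balanced bracket strings is the Catalan number C_15. So Y = C_15 = 9694845.
X − Y = 35357670 − 9694845 = 25662825.

25662825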